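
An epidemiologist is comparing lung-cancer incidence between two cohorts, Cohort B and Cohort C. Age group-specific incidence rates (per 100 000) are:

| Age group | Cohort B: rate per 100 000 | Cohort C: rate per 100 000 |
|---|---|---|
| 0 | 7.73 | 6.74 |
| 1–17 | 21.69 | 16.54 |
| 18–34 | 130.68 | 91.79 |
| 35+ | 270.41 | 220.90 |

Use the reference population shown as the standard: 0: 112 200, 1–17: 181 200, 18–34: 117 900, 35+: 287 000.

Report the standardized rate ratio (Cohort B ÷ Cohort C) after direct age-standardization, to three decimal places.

Standard total = 698 300; weights = 0.1607, 0.2595, 0.1688, 0.4110.
Cohort B: 0.1607×7.73 + 0.2595×21.69 + 0.1688×130.68 + 0.4110×270.41 = 140.0721 per 100 000.
Cohort C: 0.1607×6.74 + 0.2595×16.54 + 0.1688×91.79 + 0.4110×220.90 = 111.6621 per 100 000.
Ratio = 140.0721 ÷ 111.6621 = 1.25443.

1.254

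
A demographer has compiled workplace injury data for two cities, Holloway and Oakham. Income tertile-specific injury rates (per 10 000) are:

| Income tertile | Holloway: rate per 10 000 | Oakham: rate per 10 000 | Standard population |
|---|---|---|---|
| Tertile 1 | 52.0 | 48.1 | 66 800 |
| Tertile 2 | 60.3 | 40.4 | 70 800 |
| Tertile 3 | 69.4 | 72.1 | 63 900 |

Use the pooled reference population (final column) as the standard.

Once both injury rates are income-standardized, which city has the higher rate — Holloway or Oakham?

Standard total = 201 500; weights = 0.3315, 0.3514, 0.3171.
Holloway: 0.3315×52.0 + 0.3514×60.3 + 0.3171×69.4 = 60.4342 per 10 000.
Oakham: 0.3315×48.1 + 0.3514×40.4 + 0.3171×72.1 = 53.0054 per 10 000.

Holloway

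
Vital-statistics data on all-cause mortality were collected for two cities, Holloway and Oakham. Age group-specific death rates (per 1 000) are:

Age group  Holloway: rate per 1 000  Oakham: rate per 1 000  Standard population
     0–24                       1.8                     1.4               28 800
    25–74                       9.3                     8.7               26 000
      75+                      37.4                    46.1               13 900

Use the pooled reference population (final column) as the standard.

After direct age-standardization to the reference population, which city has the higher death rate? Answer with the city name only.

Oakham

Standard total = 68 700; weights = 0.4192, 0.3785, 0.2023.
Holloway: 0.4192×1.8 + 0.3785×9.3 + 0.2023×37.4 = 11.8413 per 1 000.
Oakham: 0.4192×1.4 + 0.3785×8.7 + 0.2023×46.1 = 13.2068 per 1 000.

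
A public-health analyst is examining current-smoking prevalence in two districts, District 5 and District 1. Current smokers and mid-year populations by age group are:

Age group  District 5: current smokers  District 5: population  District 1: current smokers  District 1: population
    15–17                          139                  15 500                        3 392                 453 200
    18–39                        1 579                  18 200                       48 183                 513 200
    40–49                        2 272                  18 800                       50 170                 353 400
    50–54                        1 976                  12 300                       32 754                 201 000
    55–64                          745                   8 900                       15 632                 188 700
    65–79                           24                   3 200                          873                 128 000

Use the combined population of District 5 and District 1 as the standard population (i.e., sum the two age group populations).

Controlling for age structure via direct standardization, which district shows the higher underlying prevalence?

Age-specific rates per 1 000 for District 5: 8.968, 86.758, 120.851, 160.650, 83.708, 7.500.
For District 1: 7.485, 93.887, 141.964, 162.955, 82.840, 6.820.
Combined standard total = 1 914 400; weights = 0.2448, 0.2776, 0.1944, 0.1114, 0.1032, 0.0685.
District 5: 0.2448×8.968 + 0.2776×86.758 + 0.1944×120.851 + 0.1114×160.650 + 0.1032×83.708 + 0.0685×7.500 = 76.8276 per 1 000.
District 1: 0.2448×7.485 + 0.2776×93.887 + 0.1944×141.964 + 0.1114×162.955 + 0.1032×82.840 + 0.0685×6.820 = 82.6688 per 1 000.
The crude rates (87.58 vs 82.18) would put District 5 higher, but that reflects its age composition; once standardized to a common age structure, District 1 has the higher underlying rate.

District 1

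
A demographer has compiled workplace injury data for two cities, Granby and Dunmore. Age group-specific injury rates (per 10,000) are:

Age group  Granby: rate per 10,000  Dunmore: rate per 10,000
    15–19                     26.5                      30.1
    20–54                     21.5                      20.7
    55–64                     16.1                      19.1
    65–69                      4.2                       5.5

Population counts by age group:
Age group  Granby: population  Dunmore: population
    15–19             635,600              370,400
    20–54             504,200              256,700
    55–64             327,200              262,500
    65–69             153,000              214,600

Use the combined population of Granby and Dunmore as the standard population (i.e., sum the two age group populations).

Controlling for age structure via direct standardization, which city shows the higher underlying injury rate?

Dunmore

Combined standard total = 2,724,200; weights = 0.3693, 0.2793, 0.2165, 0.1349.
Granby: 0.3693×26.5 + 0.2793×21.5 + 0.2165×16.1 + 0.1349×4.2 = 19.8431 per 10,000.
Dunmore: 0.3693×30.1 + 0.2793×20.7 + 0.2165×19.1 + 0.1349×5.5 = 21.7738 per 10,000.
The crude rates (20.74 vs 20.52) would put Granby higher, but that reflects its age composition; once standardized to a common age structure, Dunmore has the higher underlying rate.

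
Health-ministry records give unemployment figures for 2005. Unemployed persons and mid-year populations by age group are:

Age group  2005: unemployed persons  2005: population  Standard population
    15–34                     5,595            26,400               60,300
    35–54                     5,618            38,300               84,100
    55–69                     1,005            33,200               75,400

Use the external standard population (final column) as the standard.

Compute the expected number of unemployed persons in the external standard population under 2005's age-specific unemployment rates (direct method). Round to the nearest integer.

Age-specific rates per 1,000 for 2005: 211.932, 146.684, 30.271.
Expected unemployed persons = Σ (standard pop × age-specific rate ÷ 1,000)
= 60,300×211.932/1,000 + 84,100×146.684/1,000 + 75,400×30.271/1,000
= 12779.49 + 12336.13 + 2282.44 = 27398.06.

27398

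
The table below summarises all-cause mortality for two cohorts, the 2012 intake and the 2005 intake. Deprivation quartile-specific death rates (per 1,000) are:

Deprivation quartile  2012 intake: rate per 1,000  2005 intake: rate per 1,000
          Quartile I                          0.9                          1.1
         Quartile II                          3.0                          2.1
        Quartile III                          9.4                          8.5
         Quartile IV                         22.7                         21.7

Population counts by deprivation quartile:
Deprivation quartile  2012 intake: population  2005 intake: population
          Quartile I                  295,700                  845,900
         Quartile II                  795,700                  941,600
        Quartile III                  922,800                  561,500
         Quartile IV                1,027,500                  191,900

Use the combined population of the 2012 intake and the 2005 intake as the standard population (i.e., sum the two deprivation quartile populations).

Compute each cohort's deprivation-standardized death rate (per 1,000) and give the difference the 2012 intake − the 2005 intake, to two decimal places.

0.70

Combined standard total = 5,582,600; weights = 0.2045, 0.3112, 0.2659, 0.2184.
The 2012 intake: 0.2045×0.9 + 0.3112×3.0 + 0.2659×9.4 + 0.2184×22.7 = 8.5752 per 1,000.
The 2005 intake: 0.2045×1.1 + 0.3112×2.1 + 0.2659×8.5 + 0.2184×21.7 = 7.8783 per 1,000.
Difference = 8.5752 − 7.8783 = 0.6969.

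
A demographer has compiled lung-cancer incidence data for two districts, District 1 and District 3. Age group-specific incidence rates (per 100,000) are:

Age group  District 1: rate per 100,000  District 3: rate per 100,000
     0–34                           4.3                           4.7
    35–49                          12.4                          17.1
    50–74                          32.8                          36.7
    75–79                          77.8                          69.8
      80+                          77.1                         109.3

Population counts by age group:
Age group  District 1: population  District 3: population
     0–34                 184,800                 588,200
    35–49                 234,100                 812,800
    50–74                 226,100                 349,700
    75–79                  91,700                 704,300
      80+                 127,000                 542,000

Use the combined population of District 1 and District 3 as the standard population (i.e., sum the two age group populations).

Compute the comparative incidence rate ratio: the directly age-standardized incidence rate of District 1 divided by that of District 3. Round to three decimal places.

0.868

Combined standard total = 3,860,700; weights = 0.2002, 0.2712, 0.1491, 0.2062, 0.1733.
District 1: 0.2002×4.3 + 0.2712×12.4 + 0.1491×32.8 + 0.2062×77.8 + 0.1733×77.1 = 38.5164 per 100,000.
District 3: 0.2002×4.7 + 0.2712×17.1 + 0.1491×36.7 + 0.2062×69.8 + 0.1733×109.3 = 44.3830 per 100,000.
Ratio = 38.5164 ÷ 44.3830 = 0.86782.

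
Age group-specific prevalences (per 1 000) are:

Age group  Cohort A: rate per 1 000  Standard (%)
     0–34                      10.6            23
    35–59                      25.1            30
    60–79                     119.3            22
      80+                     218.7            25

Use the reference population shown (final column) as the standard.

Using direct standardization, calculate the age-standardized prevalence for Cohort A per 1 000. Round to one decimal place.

Standard weights: 0.23, 0.30, 0.22, 0.25.
Standardized rate: 0.2300×10.6 + 0.3000×25.1 + 0.2200×119.3 + 0.2500×218.7 = 90.8890 per 1 000.

90.9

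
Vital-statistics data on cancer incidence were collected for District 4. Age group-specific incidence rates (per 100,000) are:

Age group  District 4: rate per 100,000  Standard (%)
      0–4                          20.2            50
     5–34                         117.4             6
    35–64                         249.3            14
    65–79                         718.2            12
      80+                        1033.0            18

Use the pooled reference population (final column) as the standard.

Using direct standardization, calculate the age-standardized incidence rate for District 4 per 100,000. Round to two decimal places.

324.17

Standard weights: 0.50, 0.06, 0.14, 0.12, 0.18.
Standardized rate: 0.5000×20.2 + 0.0600×117.4 + 0.1400×249.3 + 0.1200×718.2 + 0.1800×1033.0 = 324.1700 per 100,000.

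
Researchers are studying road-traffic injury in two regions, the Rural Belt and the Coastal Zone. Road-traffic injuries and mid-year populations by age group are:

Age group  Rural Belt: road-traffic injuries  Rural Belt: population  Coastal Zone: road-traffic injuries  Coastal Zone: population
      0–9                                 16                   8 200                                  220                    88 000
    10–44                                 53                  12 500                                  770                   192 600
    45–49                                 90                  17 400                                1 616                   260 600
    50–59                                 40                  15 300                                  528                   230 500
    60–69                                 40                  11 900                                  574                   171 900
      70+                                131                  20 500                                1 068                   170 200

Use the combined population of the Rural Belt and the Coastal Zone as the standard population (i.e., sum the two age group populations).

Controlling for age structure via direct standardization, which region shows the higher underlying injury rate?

Coastal Zone

Age-specific rates per 100 000 for the Rural Belt: 195.12, 424.00, 517.24, 261.44, 336.13, 639.02.
For the Coastal Zone: 250.00, 399.79, 620.11, 229.07, 333.92, 627.50.
Combined standard total = 1 199 600; weights = 0.0802, 0.1710, 0.2317, 0.2049, 0.1532, 0.1590.
The Rural Belt: 0.0802×195.12 + 0.1710×424.00 + 0.2317×517.24 + 0.2049×261.44 + 0.1532×336.13 + 0.1590×639.02 = 414.6642 per 100 000.
The Coastal Zone: 0.0802×250.00 + 0.1710×399.79 + 0.2317×620.11 + 0.2049×229.07 + 0.1532×333.92 + 0.1590×627.50 = 429.9594 per 100 000.
The crude rates (431.24 vs 428.80) would put the Rural Belt higher, but that reflects its age composition; once standardized to a common age structure, the Coastal Zone has the higher underlying rate.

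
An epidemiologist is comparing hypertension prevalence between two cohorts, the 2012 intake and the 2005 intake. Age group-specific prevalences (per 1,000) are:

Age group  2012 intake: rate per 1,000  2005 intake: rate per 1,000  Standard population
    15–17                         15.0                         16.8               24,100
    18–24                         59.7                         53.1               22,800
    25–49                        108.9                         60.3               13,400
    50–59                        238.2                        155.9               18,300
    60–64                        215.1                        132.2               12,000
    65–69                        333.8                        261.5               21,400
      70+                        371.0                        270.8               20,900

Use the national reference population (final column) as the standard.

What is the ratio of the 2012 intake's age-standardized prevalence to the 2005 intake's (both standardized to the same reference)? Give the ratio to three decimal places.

1.381

Standard total = 132,900; weights = 0.1813, 0.1716, 0.1008, 0.1377, 0.0903, 0.1610, 0.1573.
The 2012 intake: 0.1813×15.0 + 0.1716×59.7 + 0.1008×108.9 + 0.1377×238.2 + 0.0903×215.1 + 0.1610×333.8 + 0.1573×371.0 = 188.2573 per 1,000.
The 2005 intake: 0.1813×16.8 + 0.1716×53.1 + 0.1008×60.3 + 0.1377×155.9 + 0.0903×132.2 + 0.1610×261.5 + 0.1573×270.8 = 136.3339 per 1,000.
Ratio = 188.2573 ÷ 136.3339 = 1.38086.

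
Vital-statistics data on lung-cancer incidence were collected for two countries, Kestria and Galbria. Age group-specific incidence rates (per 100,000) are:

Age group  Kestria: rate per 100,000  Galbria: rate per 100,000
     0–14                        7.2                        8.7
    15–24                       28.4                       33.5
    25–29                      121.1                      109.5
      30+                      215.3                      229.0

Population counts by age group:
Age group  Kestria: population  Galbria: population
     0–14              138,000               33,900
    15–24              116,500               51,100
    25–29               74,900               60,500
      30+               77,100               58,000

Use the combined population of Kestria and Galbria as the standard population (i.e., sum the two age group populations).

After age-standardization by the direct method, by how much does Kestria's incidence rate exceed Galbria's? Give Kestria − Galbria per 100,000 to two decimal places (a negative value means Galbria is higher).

-2.28

Combined standard total = 610,000; weights = 0.2818, 0.2748, 0.2220, 0.2215.
Kestria: 0.2818×7.2 + 0.2748×28.4 + 0.2220×121.1 + 0.2215×215.3 = 84.3959 per 100,000.
Galbria: 0.2818×8.7 + 0.2748×33.5 + 0.2220×109.5 + 0.2215×229.0 = 86.6792 per 100,000.
Difference = 84.3959 − 86.6792 = -2.2833.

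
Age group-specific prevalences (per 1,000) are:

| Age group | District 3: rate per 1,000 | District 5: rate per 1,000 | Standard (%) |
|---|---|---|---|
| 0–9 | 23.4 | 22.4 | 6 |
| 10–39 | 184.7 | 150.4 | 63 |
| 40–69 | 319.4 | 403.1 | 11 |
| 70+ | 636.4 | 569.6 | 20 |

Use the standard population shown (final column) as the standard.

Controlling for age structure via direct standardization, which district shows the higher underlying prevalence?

Standard weights: 0.06, 0.63, 0.11, 0.20.
District 3: 0.0600×23.4 + 0.6300×184.7 + 0.1100×319.4 + 0.2000×636.4 = 280.1790 per 1,000.
District 5: 0.0600×22.4 + 0.6300×150.4 + 0.1100×403.1 + 0.2000×569.6 = 254.3570 per 1,000.

District 3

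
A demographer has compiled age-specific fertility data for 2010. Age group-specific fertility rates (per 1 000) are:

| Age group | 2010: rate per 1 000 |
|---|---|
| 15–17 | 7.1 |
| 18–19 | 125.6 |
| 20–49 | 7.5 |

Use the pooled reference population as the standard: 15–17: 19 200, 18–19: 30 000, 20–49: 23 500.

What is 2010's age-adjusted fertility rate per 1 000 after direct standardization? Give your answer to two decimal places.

56.13

Standard total = 72 700; weights = 0.2641, 0.4127, 0.3232.
Standardized rate: 0.2641×7.1 + 0.4127×125.6 + 0.3232×7.5 = 56.1289 per 1 000.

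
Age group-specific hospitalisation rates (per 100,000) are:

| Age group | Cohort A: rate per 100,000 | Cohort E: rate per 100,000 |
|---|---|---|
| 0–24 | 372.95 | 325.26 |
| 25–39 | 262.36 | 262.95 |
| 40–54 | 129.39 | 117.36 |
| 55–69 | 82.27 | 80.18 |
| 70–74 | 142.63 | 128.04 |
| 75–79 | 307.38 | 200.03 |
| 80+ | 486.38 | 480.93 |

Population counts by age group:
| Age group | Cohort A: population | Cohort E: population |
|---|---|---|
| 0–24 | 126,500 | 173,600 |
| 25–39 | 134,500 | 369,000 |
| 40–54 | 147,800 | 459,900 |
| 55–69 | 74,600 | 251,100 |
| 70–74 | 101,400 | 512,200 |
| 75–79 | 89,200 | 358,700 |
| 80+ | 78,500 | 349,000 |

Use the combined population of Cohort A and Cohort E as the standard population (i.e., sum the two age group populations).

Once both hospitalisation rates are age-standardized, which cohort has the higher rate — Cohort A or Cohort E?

Cohort A

Combined standard total = 3,226,000; weights = 0.0930, 0.1561, 0.1884, 0.1010, 0.1902, 0.1388, 0.1325.
Cohort A: 0.0930×372.95 + 0.1561×262.36 + 0.1884×129.39 + 0.1010×82.27 + 0.1902×142.63 + 0.1388×307.38 + 0.1325×486.38 = 242.5812 per 100,000.
Cohort E: 0.0930×325.26 + 0.1561×262.95 + 0.1884×117.36 + 0.1010×80.18 + 0.1902×128.04 + 0.1388×200.03 + 0.1325×480.93 = 217.3579 per 100,000.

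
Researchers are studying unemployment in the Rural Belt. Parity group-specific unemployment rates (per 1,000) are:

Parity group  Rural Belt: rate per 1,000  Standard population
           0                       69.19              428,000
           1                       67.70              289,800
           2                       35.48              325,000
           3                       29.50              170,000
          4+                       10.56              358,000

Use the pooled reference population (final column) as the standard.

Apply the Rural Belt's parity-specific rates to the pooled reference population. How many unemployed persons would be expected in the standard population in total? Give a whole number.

Expected unemployed persons = Σ (standard pop × parity-specific rate ÷ 1,000)
= 428,000×69.19/1,000 + 289,800×67.70/1,000 + 325,000×35.48/1,000 + 170,000×29.50/1,000 + 358,000×10.56/1,000
= 29613.32 + 19619.46 + 11531.00 + 5015.00 + 3780.48 = 69559.26.

69559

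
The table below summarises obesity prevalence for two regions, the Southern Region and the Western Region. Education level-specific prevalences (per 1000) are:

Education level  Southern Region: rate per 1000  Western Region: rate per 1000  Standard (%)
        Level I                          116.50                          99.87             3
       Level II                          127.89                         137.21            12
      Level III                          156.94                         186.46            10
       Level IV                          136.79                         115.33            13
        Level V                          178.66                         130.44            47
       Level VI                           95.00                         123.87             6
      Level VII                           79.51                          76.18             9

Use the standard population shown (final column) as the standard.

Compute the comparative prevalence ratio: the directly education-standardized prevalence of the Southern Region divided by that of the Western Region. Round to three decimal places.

1.159

Standard weights: 0.03, 0.12, 0.10, 0.13, 0.47, 0.06, 0.09.
The Southern Region: 0.0300×116.50 + 0.1200×127.89 + 0.1000×156.94 + 0.1300×136.79 + 0.4700×178.66 + 0.0600×95.00 + 0.0900×79.51 = 149.1446 per 1000.
The Western Region: 0.0300×99.87 + 0.1200×137.21 + 0.1000×186.46 + 0.1300×115.33 + 0.4700×130.44 + 0.0600×123.87 + 0.0900×76.18 = 128.6954 per 1000.
Ratio = 149.1446 ÷ 128.6954 = 1.15890.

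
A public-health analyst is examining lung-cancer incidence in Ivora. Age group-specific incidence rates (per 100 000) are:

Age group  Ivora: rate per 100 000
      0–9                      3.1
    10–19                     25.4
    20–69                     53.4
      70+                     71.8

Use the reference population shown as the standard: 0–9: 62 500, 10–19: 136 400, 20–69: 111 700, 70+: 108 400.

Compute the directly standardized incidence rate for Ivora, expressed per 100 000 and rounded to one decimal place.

Standard total = 419 000; weights = 0.1492, 0.3255, 0.2666, 0.2587.
Standardized rate: 0.1492×3.1 + 0.3255×25.4 + 0.2666×53.4 + 0.2587×71.8 = 41.5423 per 100 000.

41.5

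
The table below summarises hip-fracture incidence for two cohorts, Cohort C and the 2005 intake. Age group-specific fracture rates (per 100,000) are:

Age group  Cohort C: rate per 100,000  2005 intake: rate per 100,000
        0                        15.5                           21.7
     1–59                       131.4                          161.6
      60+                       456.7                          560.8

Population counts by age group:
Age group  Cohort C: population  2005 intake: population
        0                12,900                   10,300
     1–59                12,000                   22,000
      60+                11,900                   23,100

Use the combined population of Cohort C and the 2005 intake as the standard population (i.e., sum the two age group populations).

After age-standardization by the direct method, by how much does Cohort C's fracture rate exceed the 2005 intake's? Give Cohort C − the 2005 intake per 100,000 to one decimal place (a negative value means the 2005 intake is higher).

-52.2

Combined standard total = 92,200; weights = 0.2516, 0.3688, 0.3796.
Cohort C: 0.2516×15.5 + 0.3688×131.4 + 0.3796×456.7 = 225.7234 per 100,000.
The 2005 intake: 0.2516×21.7 + 0.3688×161.6 + 0.3796×560.8 = 277.9375 per 100,000.
Difference = 225.7234 − 277.9375 = -52.2141.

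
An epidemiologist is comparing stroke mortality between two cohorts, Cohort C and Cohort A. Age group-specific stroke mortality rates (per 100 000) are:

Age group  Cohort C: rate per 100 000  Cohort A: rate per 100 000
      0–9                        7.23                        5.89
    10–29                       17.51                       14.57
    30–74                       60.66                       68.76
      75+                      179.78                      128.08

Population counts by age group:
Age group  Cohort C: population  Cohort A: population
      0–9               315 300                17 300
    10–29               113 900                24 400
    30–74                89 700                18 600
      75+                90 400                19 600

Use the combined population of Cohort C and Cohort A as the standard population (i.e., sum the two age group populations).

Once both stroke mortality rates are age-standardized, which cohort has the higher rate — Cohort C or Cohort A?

Combined standard total = 689 200; weights = 0.4826, 0.2007, 0.1571, 0.1596.
Cohort C: 0.4826×7.23 + 0.2007×17.51 + 0.1571×60.66 + 0.1596×179.78 = 45.2287 per 100 000.
Cohort A: 0.4826×5.89 + 0.2007×14.57 + 0.1571×68.76 + 0.1596×128.08 = 37.0133 per 100 000.
The crude rates (42.62 vs 53.15) would put Cohort A higher, but that reflects its age composition; once standardized to a common age structure, Cohort C has the higher underlying rate.

Cohort C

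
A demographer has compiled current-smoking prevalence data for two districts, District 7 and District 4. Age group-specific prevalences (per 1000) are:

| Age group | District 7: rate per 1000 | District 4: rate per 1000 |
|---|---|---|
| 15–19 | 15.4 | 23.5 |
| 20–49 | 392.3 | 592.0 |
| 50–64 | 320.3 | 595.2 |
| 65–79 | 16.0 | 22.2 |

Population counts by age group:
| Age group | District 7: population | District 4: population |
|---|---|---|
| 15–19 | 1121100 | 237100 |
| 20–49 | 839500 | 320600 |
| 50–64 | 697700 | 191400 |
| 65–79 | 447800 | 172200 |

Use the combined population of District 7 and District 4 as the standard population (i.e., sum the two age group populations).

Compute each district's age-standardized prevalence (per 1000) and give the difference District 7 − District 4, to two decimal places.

-121.90

Combined standard total = 4027400; weights = 0.3372, 0.2881, 0.2208, 0.1539.
District 7: 0.3372×15.4 + 0.2881×392.3 + 0.2208×320.3 + 0.1539×16.0 = 191.3697 per 1000.
District 4: 0.3372×23.5 + 0.2881×592.0 + 0.2208×595.2 + 0.1539×22.2 = 313.2674 per 1000.
Difference = 191.3697 − 313.2674 = -121.8977.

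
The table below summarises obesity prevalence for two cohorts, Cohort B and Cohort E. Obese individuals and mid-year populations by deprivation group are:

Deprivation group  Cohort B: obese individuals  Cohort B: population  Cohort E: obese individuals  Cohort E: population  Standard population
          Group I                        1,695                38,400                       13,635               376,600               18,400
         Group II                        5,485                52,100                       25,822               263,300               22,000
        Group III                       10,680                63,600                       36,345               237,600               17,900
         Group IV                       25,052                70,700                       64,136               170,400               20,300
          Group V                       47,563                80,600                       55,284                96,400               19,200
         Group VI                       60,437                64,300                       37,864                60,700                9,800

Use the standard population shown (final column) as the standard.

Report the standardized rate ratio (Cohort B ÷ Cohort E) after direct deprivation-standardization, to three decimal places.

Deprivation-specific rates per 1,000 for Cohort B: 44.141, 105.278, 167.925, 354.342, 590.112, 939.922.
For Cohort E: 36.206, 98.071, 152.967, 376.385, 573.485, 623.789.
Standard total = 107,600; weights = 0.1710, 0.2045, 0.1664, 0.1887, 0.1784, 0.0911.
Cohort B: 0.1710×44.141 + 0.2045×105.278 + 0.1664×167.925 + 0.1887×354.342 + 0.1784×590.112 + 0.0911×939.922 = 314.7648 per 1,000.
Cohort E: 0.1710×36.206 + 0.2045×98.071 + 0.1664×152.967 + 0.1887×376.385 + 0.1784×573.485 + 0.0911×623.789 = 281.8450 per 1,000.
Ratio = 314.7648 ÷ 281.8450 = 1.11680.

1.117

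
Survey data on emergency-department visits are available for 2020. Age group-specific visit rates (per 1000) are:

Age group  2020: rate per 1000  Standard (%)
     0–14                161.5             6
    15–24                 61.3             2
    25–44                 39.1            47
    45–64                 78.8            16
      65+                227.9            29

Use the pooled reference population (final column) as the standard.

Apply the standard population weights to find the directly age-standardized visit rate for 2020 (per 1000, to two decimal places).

Standard weights: 0.06, 0.02, 0.47, 0.16, 0.29.
Standardized rate: 0.0600×161.5 + 0.0200×61.3 + 0.4700×39.1 + 0.1600×78.8 + 0.2900×227.9 = 107.9920 per 1000.

107.99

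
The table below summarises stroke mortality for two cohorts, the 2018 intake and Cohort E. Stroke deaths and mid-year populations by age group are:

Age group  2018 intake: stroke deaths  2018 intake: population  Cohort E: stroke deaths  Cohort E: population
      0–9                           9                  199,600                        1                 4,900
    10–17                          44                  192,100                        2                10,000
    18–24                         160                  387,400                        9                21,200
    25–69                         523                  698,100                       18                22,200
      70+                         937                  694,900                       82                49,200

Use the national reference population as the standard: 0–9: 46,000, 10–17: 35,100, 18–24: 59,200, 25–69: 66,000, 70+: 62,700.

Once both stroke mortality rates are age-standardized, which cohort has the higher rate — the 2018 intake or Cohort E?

Cohort E

Age-specific rates per 100,000 for the 2018 intake: 4.51, 22.90, 41.30, 74.92, 134.84.
For Cohort E: 20.41, 20.00, 42.45, 81.08, 166.67.
Standard total = 269,000; weights = 0.1710, 0.1305, 0.2201, 0.2454, 0.2331.
The 2018 intake: 0.1710×4.51 + 0.1305×22.90 + 0.2201×41.30 + 0.2454×74.92 + 0.2331×134.84 = 62.6595 per 100,000.
Cohort E: 0.1710×20.41 + 0.1305×20.00 + 0.2201×42.45 + 0.2454×81.08 + 0.2331×166.67 = 74.1834 per 100,000.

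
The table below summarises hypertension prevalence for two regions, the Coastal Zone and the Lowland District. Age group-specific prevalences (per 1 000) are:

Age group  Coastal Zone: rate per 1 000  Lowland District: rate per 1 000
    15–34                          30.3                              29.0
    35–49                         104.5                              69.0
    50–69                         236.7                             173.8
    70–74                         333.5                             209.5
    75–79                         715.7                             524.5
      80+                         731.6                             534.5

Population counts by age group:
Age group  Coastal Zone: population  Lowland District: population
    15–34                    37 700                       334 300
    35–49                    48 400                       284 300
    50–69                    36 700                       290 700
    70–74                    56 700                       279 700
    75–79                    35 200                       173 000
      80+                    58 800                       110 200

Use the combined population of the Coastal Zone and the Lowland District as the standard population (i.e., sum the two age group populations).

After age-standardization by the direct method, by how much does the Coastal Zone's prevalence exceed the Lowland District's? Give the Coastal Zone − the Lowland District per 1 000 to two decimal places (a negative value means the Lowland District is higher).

84.62

Combined standard total = 1 745 700; weights = 0.2131, 0.1906, 0.1875, 0.1927, 0.1193, 0.0968.
The Coastal Zone: 0.2131×30.3 + 0.1906×104.5 + 0.1875×236.7 + 0.1927×333.5 + 0.1193×715.7 + 0.0968×731.6 = 291.2143 per 1 000.
The Lowland District: 0.2131×29.0 + 0.1906×69.0 + 0.1875×173.8 + 0.1927×209.5 + 0.1193×524.5 + 0.0968×534.5 = 206.5954 per 1 000.
Difference = 291.2143 − 206.5954 = 84.6189.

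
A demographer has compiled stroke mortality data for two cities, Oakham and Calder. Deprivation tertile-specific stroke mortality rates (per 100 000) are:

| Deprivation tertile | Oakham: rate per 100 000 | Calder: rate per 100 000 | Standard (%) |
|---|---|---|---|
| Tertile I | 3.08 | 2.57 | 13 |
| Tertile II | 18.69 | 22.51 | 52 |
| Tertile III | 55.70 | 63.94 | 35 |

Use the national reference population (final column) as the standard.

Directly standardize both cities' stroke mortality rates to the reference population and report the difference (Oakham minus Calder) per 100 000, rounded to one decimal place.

Standard weights: 0.13, 0.52, 0.35.
Oakham: 0.1300×3.08 + 0.5200×18.69 + 0.3500×55.70 = 29.6142 per 100 000.
Calder: 0.1300×2.57 + 0.5200×22.51 + 0.3500×63.94 = 34.4183 per 100 000.
Difference = 29.6142 − 34.4183 = -4.8041.

-4.8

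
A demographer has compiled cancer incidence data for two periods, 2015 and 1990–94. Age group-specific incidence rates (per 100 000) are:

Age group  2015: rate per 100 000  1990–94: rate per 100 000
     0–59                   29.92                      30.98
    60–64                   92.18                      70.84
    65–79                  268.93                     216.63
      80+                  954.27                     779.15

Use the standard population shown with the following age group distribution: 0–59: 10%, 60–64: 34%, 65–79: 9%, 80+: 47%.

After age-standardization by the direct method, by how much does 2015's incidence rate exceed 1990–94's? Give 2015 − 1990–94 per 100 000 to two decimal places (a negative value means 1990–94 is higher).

94.16

Standard weights: 0.10, 0.34, 0.09, 0.47.
2015: 0.1000×29.92 + 0.3400×92.18 + 0.0900×268.93 + 0.4700×954.27 = 507.0438 per 100 000.
1990–94: 0.1000×30.98 + 0.3400×70.84 + 0.0900×216.63 + 0.4700×779.15 = 412.8808 per 100 000.
Difference = 507.0438 − 412.8808 = 94.1630.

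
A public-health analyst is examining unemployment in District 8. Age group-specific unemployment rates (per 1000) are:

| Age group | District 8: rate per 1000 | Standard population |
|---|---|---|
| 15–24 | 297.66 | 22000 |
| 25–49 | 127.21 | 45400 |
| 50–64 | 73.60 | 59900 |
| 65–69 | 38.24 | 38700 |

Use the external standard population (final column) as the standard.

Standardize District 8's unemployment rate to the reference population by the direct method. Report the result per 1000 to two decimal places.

Standard total = 166000; weights = 0.1325, 0.2735, 0.3608, 0.2331.
Standardized rate: 0.1325×297.66 + 0.2735×127.21 + 0.3608×73.60 + 0.2331×38.24 = 109.7131 per 1000.

109.71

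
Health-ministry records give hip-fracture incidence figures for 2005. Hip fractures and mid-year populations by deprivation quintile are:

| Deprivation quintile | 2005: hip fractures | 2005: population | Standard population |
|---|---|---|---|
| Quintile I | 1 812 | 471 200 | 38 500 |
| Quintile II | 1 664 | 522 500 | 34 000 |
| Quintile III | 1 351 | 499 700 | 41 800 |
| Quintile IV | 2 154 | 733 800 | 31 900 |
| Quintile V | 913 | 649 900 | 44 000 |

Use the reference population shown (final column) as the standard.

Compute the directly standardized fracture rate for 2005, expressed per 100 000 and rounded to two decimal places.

Deprivation-specific rates per 100 000 for 2005: 384.55, 318.47, 270.36, 293.54, 140.48.
Standard total = 190 200; weights = 0.2024, 0.1788, 0.2198, 0.1677, 0.2313.
Standardized rate: 0.2024×384.55 + 0.1788×318.47 + 0.2198×270.36 + 0.1677×293.54 + 0.2313×140.48 = 275.9173 per 100 000.

275.92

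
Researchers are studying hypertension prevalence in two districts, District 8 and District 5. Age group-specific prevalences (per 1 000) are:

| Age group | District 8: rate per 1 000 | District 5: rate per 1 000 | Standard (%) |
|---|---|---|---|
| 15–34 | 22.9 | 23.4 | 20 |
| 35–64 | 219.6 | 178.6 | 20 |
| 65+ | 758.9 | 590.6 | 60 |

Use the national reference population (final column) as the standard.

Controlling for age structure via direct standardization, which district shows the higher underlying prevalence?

Standard weights: 0.20, 0.20, 0.60.
District 8: 0.2000×22.9 + 0.2000×219.6 + 0.6000×758.9 = 503.8400 per 1 000.
District 5: 0.2000×23.4 + 0.2000×178.6 + 0.6000×590.6 = 394.7600 per 1 000.

District 8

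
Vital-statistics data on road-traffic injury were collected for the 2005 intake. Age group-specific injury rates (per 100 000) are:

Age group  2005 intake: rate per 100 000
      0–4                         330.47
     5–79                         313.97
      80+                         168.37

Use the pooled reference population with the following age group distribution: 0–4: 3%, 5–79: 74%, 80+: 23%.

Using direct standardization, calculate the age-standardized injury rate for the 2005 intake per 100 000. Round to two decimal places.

Standard weights: 0.03, 0.74, 0.23.
Standardized rate: 0.0300×330.47 + 0.7400×313.97 + 0.2300×168.37 = 280.9770 per 100 000.

280.98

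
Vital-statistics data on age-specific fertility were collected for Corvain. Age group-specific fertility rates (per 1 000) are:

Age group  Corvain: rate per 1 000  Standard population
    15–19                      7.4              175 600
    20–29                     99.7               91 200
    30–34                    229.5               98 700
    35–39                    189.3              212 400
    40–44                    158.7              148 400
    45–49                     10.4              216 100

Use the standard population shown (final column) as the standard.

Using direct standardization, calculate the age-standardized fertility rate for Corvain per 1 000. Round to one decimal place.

105.1

Standard total = 942 400; weights = 0.1863, 0.0968, 0.1047, 0.2254, 0.1575, 0.2293.
Standardized rate: 0.1863×7.4 + 0.0968×99.7 + 0.1047×229.5 + 0.2254×189.3 + 0.1575×158.7 + 0.2293×10.4 = 105.1035 per 1 000.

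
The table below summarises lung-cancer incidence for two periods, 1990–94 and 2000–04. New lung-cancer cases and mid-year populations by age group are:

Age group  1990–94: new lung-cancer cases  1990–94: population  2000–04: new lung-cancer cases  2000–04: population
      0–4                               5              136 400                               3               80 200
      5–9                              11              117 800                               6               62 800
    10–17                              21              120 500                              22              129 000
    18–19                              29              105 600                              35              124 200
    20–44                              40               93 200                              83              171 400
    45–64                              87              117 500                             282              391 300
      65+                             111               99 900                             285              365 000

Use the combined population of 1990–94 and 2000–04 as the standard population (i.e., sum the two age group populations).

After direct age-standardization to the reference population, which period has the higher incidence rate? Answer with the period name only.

1990–94

Age-specific rates per 100 000 for 1990–94: 3.67, 9.34, 17.43, 27.46, 42.92, 74.04, 111.11.
For 2000–04: 3.74, 9.55, 17.05, 28.18, 48.42, 72.07, 78.08.
Combined standard total = 2 114 800; weights = 0.1024, 0.0854, 0.1180, 0.1087, 0.1251, 0.2406, 0.2198.
1990–94: 0.1024×3.67 + 0.0854×9.34 + 0.1180×17.43 + 0.1087×27.46 + 0.1251×42.92 + 0.2406×74.04 + 0.2198×111.11 = 53.8226 per 100 000.
2000–04: 0.1024×3.74 + 0.0854×9.55 + 0.1180×17.05 + 0.1087×28.18 + 0.1251×48.42 + 0.2406×72.07 + 0.2198×78.08 = 46.8357 per 100 000.
The crude rates (38.44 vs 54.08) would put 2000–04 higher, but that reflects its age composition; once standardized to a common age structure, 1990–94 has the higher underlying rate.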